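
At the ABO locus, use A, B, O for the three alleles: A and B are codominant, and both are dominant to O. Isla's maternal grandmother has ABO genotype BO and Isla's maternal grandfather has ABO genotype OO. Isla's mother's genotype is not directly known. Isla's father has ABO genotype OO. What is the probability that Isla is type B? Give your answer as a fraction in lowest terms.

Isla's mother's ABO genotype from BO × OO: 1/2 BO, 1/2 OO.
Crossing each possibility with the father OO and summing P(type B): 1/2·1/2 + 1/2·0 = 1/4.

1/4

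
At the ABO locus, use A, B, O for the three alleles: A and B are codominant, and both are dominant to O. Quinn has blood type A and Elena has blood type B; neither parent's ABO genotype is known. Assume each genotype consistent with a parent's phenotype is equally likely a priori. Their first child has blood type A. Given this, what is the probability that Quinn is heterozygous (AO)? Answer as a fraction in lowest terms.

Possible genotypes: Quinn ∈ {AA, AO}; Elena ∈ {BB, BO}.
Weight each parental genotype pair by prior × P(type-A child):
  AA × BO: posterior weight 2/3.
  AO × BO: posterior weight 1/3.
Sum the posterior weight over pairs where Quinn is AO: 1/3.

1/3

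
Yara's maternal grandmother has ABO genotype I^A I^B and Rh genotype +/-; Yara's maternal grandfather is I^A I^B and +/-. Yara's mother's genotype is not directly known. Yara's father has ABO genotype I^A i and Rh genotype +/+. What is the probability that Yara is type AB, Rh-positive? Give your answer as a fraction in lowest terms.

Yara's mother's ABO genotype from I^A I^B × I^A I^B: 1/4 I^A I^A, 1/2 I^A I^B, 1/4 I^B I^B.
Crossing each possibility with the father I^A i and summing P(type AB): 1/4·0 + 1/2·1/4 + 1/4·1/2 = 1/4.
Similarly for Rh via the mother's Rh distribution: P(Rh+) = 1.
Independent loci: 1/4 × 1 = 1/4.

1/4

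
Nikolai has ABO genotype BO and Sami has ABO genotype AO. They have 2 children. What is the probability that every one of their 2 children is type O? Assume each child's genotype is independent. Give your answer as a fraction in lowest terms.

1/16

ABO cross BO × AO → 1/4 O, 1/4 A, 1/4 B, 1/4 AB.
So P(type O) = 1/4 per child.
All 2 independent: (1/4)^2 = 1/16.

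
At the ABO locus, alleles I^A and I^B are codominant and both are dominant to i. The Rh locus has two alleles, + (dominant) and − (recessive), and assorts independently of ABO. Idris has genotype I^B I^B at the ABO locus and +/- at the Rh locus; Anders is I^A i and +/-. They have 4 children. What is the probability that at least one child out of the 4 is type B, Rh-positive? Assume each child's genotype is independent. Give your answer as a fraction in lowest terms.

ABO cross I^B I^B × I^A i → 1/2 B, 1/2 AB.
Rh cross +/- × +/- → 3/4 Rh+, 1/4 Rh-; so P(type B, Rh-positive) = 1/2 × 3/4 = 3/8 per child.
P(none) = (5/8)^4 = 625/4096; P(at least one) = 1 − 625/4096 = 3471/4096.

3471/4096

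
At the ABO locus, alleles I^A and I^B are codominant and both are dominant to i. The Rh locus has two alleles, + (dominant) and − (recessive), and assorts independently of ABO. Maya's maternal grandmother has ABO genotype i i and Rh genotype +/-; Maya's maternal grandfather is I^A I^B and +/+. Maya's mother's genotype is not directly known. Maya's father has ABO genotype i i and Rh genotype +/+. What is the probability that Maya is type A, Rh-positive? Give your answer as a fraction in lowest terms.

Maya's mother's ABO genotype from i i × I^A I^B: 1/2 I^A i, 1/2 I^B i.
Crossing each possibility with the father i i and summing P(type A): 1/2·1/2 + 1/2·0 = 1/4.
Similarly for Rh via the mother's Rh distribution: P(Rh+) = 1.
Independent loci: 1/4 × 1 = 1/4.

1/4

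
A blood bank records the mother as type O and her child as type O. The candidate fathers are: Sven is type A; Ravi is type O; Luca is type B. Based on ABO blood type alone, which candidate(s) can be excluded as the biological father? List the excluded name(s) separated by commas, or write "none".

A candidate is excluded only if no genotype consistent with his phenotype could produce a type O child with a type O mother.
Every candidate has at least one consistent genotype combination, so none can be excluded.

none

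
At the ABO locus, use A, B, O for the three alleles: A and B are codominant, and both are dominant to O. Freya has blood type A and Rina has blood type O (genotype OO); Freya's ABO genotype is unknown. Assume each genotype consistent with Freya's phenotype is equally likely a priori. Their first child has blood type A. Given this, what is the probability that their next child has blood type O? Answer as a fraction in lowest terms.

Possible genotypes: Freya ∈ {AA, AO}; Rina ∈ {OO}.
Weight each parental genotype pair by prior × P(type-A child):
  AA × OO: posterior weight 2/3; P(next child type O) = 0.
  AO × OO: posterior weight 1/3; P(next child type O) = 1/2.
Weighted sum = 1/6.

1/6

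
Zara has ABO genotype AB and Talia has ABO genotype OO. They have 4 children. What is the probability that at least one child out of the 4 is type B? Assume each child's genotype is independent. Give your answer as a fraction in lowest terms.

15/16

ABO cross AB × OO → 1/2 A, 1/2 B.
So P(type B) = 1/2 per child.
P(none) = (1/2)^4 = 1/16; P(at least one) = 1 − 1/16 = 15/16.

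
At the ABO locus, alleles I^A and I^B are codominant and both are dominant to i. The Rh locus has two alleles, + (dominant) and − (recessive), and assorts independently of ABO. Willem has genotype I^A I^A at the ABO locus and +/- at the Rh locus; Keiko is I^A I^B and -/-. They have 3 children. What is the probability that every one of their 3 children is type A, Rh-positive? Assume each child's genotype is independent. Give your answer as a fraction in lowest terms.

ABO cross I^A I^A × I^A I^B → 1/2 A, 1/2 AB.
Rh cross +/- × -/- → 1/2 Rh+, 1/2 Rh-; so P(type A, Rh-positive) = 1/2 × 1/2 = 1/4 per child.
All 3 independent: (1/4)^3 = 1/64.

1/64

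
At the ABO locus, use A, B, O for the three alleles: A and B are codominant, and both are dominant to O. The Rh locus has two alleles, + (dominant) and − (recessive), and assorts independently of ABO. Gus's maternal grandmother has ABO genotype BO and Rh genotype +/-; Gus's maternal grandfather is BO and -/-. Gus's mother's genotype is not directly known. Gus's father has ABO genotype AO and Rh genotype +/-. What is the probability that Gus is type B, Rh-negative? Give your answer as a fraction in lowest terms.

3/32

Gus's mother's ABO genotype from BO × BO: 1/4 BB, 1/2 BO, 1/4 OO.
Crossing each possibility with the father AO and summing P(type B): 1/4·1/2 + 1/2·1/4 + 1/4·0 = 1/4.
Similarly for Rh via the mother's Rh distribution: P(Rh-) = 3/8.
Independent loci: 1/4 × 3/8 = 3/32.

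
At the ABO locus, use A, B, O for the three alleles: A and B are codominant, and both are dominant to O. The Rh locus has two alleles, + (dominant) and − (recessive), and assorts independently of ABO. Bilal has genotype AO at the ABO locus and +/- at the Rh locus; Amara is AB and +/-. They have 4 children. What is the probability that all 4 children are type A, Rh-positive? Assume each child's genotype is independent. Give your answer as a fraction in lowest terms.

ABO cross AO × AB → 1/2 A, 1/4 B, 1/4 AB.
Rh cross +/- × +/- → 3/4 Rh+, 1/4 Rh-; so P(type A, Rh-positive) = 1/2 × 3/4 = 3/8 per child.
All 4 independent: (3/8)^4 = 81/4096.

81/4096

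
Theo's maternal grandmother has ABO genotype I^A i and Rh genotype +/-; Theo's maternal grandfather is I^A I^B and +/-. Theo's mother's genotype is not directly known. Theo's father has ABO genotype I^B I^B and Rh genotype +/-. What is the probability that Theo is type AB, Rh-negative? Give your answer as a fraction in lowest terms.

1/8

Theo's mother's ABO genotype from I^A i × I^A I^B: 1/4 I^A I^A, 1/4 I^A I^B, 1/4 I^A i, 1/4 I^B i.
Crossing each possibility with the father I^B I^B and summing P(type AB): 1/4·1 + 1/4·1/2 + 1/4·1/2 + 1/4·0 = 1/2.
Similarly for Rh via the mother's Rh distribution: P(Rh-) = 1/4.
Independent loci: 1/2 × 1/4 = 1/8.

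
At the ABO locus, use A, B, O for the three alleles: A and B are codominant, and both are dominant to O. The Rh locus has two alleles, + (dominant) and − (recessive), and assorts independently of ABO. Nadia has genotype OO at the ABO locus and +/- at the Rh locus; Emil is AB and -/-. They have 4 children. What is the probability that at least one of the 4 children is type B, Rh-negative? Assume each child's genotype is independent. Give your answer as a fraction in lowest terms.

ABO cross OO × AB → 1/2 A, 1/2 B.
Rh cross +/- × -/- → 1/2 Rh+, 1/2 Rh-; so P(type B, Rh-negative) = 1/2 × 1/2 = 1/4 per child.
P(none) = (3/4)^4 = 81/256; P(at least one) = 1 − 81/256 = 175/256.

175/256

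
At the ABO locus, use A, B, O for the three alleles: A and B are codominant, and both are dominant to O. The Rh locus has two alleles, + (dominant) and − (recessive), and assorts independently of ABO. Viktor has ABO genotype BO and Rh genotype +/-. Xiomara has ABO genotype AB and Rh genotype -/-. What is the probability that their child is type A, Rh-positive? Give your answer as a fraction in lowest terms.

ABO cross BO × AB → offspring phenotypes: 1/4 A, 1/2 B, 1/4 AB.
Rh cross +/- × -/- → 1/2 Rh+, 1/2 Rh-.
Independent loci: P(type A, Rh-positive) = 1/4 × 1/2 = 1/8.

1/8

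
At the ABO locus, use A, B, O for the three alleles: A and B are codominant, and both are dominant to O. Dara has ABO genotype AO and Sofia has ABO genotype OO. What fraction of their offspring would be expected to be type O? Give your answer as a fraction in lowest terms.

ABO cross AO × OO → offspring phenotypes: 1/2 O, 1/2 A.
So P(type O) = 1/2.

1/2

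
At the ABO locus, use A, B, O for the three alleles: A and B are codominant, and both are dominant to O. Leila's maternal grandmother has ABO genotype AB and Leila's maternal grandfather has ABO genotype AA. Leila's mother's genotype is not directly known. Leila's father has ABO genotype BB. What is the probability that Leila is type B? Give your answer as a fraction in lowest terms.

Leila's mother's ABO genotype from AB × AA: 1/2 AA, 1/2 AB.
Crossing each possibility with the father BB and summing P(type B): 1/2·0 + 1/2·1/2 = 1/4.

1/4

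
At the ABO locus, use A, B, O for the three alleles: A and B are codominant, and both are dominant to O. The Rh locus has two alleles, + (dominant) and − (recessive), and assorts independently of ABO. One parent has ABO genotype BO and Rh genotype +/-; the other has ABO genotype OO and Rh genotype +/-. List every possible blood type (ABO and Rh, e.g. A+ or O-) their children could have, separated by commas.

Gametes from BO × OO give offspring ABO genotypes BO, OO, i.e. phenotypes O, B.
Rh cross +/- × +/- → phenotypes Rh+, Rh-.
Combining independently: O+, O-, B+, B-.

O+, O-, B+, B-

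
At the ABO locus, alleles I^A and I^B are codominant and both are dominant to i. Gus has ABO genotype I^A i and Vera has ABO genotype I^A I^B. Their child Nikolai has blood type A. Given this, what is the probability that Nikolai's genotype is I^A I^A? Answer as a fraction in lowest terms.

Cross I^A i × I^A I^B → 1/4 I^A I^A, 1/4 I^A I^B, 1/4 I^A i, 1/4 I^B i.
Type-A genotypes among offspring: I^A I^A (1/4), I^A i (1/4); total 1/2.
P(I^A I^A | type A) = (1/4) / (1/2) = 1/2.

1/2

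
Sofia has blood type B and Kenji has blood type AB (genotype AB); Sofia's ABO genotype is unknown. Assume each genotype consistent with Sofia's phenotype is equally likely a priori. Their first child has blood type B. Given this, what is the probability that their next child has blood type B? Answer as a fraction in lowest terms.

Possible genotypes: Sofia ∈ {BB, BO}; Kenji ∈ {AB}.
Weight each parental genotype pair by prior × P(type-B child):
  BB × AB: posterior weight 1/2; P(next child type B) = 1/2.
  BO × AB: posterior weight 1/2; P(next child type B) = 1/2.
Weighted sum = 1/2.

1/2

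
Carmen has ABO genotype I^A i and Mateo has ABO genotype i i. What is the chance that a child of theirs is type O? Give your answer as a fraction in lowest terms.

1/2

ABO cross I^A i × i i → offspring phenotypes: 1/2 O, 1/2 A.
So P(type O) = 1/2.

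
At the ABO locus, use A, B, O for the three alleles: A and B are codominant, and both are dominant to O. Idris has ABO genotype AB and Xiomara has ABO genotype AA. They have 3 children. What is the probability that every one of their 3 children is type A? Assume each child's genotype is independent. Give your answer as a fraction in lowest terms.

1/8

ABO cross AB × AA → 1/2 A, 1/2 AB.
So P(type A) = 1/2 per child.
All 3 independent: (1/2)^3 = 1/8.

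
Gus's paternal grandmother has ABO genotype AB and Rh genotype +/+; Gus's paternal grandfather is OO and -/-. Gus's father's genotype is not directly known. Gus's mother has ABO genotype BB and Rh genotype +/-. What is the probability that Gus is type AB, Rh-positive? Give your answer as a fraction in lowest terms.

Gus's father's ABO genotype from AB × OO: 1/2 AO, 1/2 BO.
Crossing each possibility with the mother BB and summing P(type AB): 1/2·1/2 + 1/2·0 = 1/4.
Similarly for Rh via the father's Rh distribution: P(Rh+) = 3/4.
Independent loci: 1/4 × 3/4 = 3/16.

3/16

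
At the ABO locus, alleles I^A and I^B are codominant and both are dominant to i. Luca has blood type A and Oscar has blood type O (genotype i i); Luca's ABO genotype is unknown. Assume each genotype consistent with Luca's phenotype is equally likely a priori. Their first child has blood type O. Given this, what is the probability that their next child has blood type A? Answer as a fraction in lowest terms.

Possible genotypes: Luca ∈ {I^A I^A, I^A i}; Oscar ∈ {i i}.
Weight each parental genotype pair by prior × P(type-O child):
  I^A i × i i: posterior weight 1; P(next child type A) = 1/2.
Weighted sum = 1/2.

1/2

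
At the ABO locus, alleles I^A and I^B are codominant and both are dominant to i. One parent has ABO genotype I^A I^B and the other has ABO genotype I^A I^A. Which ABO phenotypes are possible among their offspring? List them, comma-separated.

A, AB

Gametes from I^A I^B × I^A I^A give offspring ABO genotypes I^A I^A, I^A I^B, i.e. phenotypes A, AB.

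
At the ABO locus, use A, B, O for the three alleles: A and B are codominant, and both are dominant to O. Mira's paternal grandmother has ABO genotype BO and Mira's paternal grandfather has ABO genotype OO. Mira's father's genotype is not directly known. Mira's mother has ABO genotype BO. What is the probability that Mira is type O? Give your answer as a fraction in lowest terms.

Mira's father's ABO genotype from BO × OO: 1/2 BO, 1/2 OO.
Crossing each possibility with the mother BO and summing P(type O): 1/2·1/4 + 1/2·1/2 = 3/8.

3/8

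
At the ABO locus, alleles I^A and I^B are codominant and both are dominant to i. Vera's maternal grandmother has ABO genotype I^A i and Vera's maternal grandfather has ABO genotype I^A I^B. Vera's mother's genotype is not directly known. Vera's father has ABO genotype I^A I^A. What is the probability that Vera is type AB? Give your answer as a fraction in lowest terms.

Vera's mother's ABO genotype from I^A i × I^A I^B: 1/4 I^A I^A, 1/4 I^A I^B, 1/4 I^A i, 1/4 I^B i.
Crossing each possibility with the father I^A I^A and summing P(type AB): 1/4·0 + 1/4·1/2 + 1/4·0 + 1/4·1/2 = 1/4.

1/4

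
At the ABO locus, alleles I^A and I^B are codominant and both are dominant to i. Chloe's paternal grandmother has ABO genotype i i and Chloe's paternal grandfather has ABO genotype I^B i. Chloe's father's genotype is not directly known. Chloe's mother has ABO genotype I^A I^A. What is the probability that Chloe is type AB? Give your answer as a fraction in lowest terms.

1/4

Chloe's father's ABO genotype from i i × I^B i: 1/2 I^B i, 1/2 i i.
Crossing each possibility with the mother I^A I^A and summing P(type AB): 1/2·1/2 + 1/2·0 = 1/4.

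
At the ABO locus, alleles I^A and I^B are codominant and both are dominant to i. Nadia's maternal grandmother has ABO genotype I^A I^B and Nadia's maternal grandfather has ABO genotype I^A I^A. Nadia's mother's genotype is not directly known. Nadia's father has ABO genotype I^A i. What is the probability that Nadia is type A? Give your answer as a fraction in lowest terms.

3/4

Nadia's mother's ABO genotype from I^A I^B × I^A I^A: 1/2 I^A I^A, 1/2 I^A I^B.
Crossing each possibility with the father I^A i and summing P(type A): 1/2·1 + 1/2·1/2 = 3/4.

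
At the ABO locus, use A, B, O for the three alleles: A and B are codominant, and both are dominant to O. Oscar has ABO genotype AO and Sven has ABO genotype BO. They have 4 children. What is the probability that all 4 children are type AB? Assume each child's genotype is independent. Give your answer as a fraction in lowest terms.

1/256

ABO cross AO × BO → 1/4 O, 1/4 A, 1/4 B, 1/4 AB.
So P(type AB) = 1/4 per child.
All 4 independent: (1/4)^4 = 1/256.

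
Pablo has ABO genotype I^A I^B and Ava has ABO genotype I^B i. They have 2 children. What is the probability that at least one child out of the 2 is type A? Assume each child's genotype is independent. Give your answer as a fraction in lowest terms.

ABO cross I^A I^B × I^B i → 1/4 A, 1/2 B, 1/4 AB.
So P(type A) = 1/4 per child.
P(none) = (3/4)^2 = 9/16; P(at least one) = 1 − 9/16 = 7/16.

7/16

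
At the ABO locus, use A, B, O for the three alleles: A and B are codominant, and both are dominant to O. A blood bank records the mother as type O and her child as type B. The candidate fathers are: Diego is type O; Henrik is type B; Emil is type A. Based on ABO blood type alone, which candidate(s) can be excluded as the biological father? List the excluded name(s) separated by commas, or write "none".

A candidate is excluded only if no genotype consistent with his phenotype could produce a type B child with a type O mother.
Diego (type O): no genotype consistent with that phenotype can produce a type-B child with a type-O mother.
Emil (type A): no genotype consistent with that phenotype can produce a type-B child with a type-O mother.

Diego, Emil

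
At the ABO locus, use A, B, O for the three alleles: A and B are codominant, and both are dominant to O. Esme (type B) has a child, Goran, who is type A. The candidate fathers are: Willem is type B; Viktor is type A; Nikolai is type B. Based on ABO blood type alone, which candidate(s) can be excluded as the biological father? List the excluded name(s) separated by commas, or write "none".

A candidate is excluded only if no genotype consistent with his phenotype could produce a type A child with a type B mother.
Willem (type B): no genotype consistent with that phenotype can produce a type-A child with a type-B mother.
Nikolai (type B): no genotype consistent with that phenotype can produce a type-A child with a type-B mother.

Willem, Nikolai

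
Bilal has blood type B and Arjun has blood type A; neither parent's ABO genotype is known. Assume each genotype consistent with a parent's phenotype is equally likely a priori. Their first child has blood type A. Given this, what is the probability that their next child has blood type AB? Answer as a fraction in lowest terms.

5/12

Possible genotypes: Bilal ∈ {I^B I^B, I^B i}; Arjun ∈ {I^A I^A, I^A i}.
Weight each parental genotype pair by prior × P(type-A child):
  I^B i × I^A I^A: posterior weight 2/3; P(next child type AB) = 1/2.
  I^B i × I^A i: posterior weight 1/3; P(next child type AB) = 1/4.
Weighted sum = 5/12.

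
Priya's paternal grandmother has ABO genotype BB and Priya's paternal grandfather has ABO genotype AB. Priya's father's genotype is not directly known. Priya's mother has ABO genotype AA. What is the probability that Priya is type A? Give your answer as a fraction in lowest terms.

Priya's father's ABO genotype from BB × AB: 1/2 AB, 1/2 BB.
Crossing each possibility with the mother AA and summing P(type A): 1/2·1/2 + 1/2·0 = 1/4.

1/4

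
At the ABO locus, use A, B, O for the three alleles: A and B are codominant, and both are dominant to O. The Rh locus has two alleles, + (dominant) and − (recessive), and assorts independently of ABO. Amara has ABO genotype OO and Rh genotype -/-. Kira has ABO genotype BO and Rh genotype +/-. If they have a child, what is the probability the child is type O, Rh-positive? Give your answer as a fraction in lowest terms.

1/4

ABO cross OO × BO → offspring phenotypes: 1/2 O, 1/2 B.
Rh cross -/- × +/- → 1/2 Rh+, 1/2 Rh-.
Independent loci: P(type O, Rh-positive) = 1/2 × 1/2 = 1/4.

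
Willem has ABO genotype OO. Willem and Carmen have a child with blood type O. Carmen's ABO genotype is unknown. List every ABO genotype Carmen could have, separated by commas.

AO, BO, OO

For each candidate genotype of Carmen, check whether crossing it with OO can produce every observed child phenotype.
  AA → possible child types {A} ✗
  AB → possible child types {A, B} ✗
  AO → possible child types {O, A} ✓
  BB → possible child types {B} ✗
  BO → possible child types {O, B} ✓
  OO → possible child types {O} ✓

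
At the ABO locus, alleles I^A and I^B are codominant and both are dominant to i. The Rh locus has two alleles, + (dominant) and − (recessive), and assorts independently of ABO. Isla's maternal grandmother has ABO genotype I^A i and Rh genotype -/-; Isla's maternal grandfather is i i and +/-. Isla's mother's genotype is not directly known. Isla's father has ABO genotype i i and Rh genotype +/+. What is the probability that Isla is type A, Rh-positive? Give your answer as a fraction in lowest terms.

1/4

Isla's mother's ABO genotype from I^A i × i i: 1/2 I^A i, 1/2 i i.
Crossing each possibility with the father i i and summing P(type A): 1/2·1/2 + 1/2·0 = 1/4.
Similarly for Rh via the mother's Rh distribution: P(Rh+) = 1.
Independent loci: 1/4 × 1 = 1/4.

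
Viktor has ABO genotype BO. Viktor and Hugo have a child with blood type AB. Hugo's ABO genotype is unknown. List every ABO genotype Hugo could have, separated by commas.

For each candidate genotype of Hugo, check whether crossing it with BO can produce every observed child phenotype.
  AA → possible child types {A, AB} ✓
  AB → possible child types {A, B, AB} ✓
  AO → possible child types {O, A, B, AB} ✓
  BB → possible child types {B} ✗
  BO → possible child types {O, B} ✗
  OO → possible child types {O, B} ✗

AA, AB, AO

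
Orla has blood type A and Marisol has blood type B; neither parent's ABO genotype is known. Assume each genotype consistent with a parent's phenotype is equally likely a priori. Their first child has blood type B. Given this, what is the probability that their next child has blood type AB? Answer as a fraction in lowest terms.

5/12

Possible genotypes: Orla ∈ {AA, AO}; Marisol ∈ {BB, BO}.
Weight each parental genotype pair by prior × P(type-B child):
  AO × BB: posterior weight 2/3; P(next child type AB) = 1/2.
  AO × BO: posterior weight 1/3; P(next child type AB) = 1/4.
Weighted sum = 5/12.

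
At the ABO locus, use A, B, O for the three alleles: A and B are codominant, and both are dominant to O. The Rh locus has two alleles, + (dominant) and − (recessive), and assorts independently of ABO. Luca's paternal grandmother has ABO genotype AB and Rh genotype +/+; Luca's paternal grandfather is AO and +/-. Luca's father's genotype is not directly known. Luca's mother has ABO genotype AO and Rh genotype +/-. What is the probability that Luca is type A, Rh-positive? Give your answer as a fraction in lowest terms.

35/64

Luca's father's ABO genotype from AB × AO: 1/4 AA, 1/4 AB, 1/4 AO, 1/4 BO.
Crossing each possibility with the mother AO and summing P(type A): 1/4·1 + 1/4·1/2 + 1/4·3/4 + 1/4·1/4 = 5/8.
Similarly for Rh via the father's Rh distribution: P(Rh+) = 7/8.
Independent loci: 5/8 × 7/8 = 35/64.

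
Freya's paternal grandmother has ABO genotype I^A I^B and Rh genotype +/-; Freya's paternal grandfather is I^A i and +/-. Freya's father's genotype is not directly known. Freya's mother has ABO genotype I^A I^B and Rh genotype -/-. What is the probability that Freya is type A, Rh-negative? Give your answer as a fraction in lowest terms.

Freya's father's ABO genotype from I^A I^B × I^A i: 1/4 I^A I^A, 1/4 I^A I^B, 1/4 I^A i, 1/4 I^B i.
Crossing each possibility with the mother I^A I^B and summing P(type A): 1/4·1/2 + 1/4·1/4 + 1/4·1/2 + 1/4·1/4 = 3/8.
Similarly for Rh via the father's Rh distribution: P(Rh-) = 1/2.
Independent loci: 3/8 × 1/2 = 3/16.

3/16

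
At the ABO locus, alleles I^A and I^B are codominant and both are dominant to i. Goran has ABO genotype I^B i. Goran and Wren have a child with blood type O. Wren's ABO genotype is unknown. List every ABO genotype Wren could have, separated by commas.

For each candidate genotype of Wren, check whether crossing it with I^B i can produce every observed child phenotype.
  I^A I^A → possible child types {A, AB} ✗
  I^A I^B → possible child types {A, B, AB} ✗
  I^A i → possible child types {O, A, B, AB} ✓
  I^B I^B → possible child types {B} ✗
  I^B i → possible child types {O, B} ✓
  i i → possible child types {O, B} ✓

I^A i, I^B i, i i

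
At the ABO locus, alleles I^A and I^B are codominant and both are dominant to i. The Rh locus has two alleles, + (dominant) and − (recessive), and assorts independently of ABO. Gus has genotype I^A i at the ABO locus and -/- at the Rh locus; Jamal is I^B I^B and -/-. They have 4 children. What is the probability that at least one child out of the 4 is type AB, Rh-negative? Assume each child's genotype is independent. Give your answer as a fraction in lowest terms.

15/16

ABO cross I^A i × I^B I^B → 1/2 B, 1/2 AB.
Rh cross -/- × -/- → 1 Rh-; so P(type AB, Rh-negative) = 1/2 × 1 = 1/2 per child.
P(none) = (1/2)^4 = 1/16; P(at least one) = 1 − 1/16 = 15/16.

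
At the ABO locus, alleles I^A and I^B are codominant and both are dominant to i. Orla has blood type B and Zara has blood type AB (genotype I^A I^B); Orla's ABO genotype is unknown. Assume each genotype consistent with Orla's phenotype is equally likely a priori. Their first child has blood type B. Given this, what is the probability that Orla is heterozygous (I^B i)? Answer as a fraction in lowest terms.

Possible genotypes: Orla ∈ {I^B I^B, I^B i}; Zara ∈ {I^A I^B}.
Weight each parental genotype pair by prior × P(type-B child):
  I^B I^B × I^A I^B: posterior weight 1/2.
  I^B i × I^A I^B: posterior weight 1/2.
Sum the posterior weight over pairs where Orla is I^B i: 1/2.

1/2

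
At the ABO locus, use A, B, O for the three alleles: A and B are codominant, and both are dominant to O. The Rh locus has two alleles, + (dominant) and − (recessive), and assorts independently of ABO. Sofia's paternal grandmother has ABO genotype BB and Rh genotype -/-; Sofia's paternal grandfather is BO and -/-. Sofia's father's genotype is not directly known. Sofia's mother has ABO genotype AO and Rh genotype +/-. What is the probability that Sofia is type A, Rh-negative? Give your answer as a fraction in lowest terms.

1/16

Sofia's father's ABO genotype from BB × BO: 1/2 BB, 1/2 BO.
Crossing each possibility with the mother AO and summing P(type A): 1/2·0 + 1/2·1/4 = 1/8.
Similarly for Rh via the father's Rh distribution: P(Rh-) = 1/2.
Independent loci: 1/8 × 1/2 = 1/16.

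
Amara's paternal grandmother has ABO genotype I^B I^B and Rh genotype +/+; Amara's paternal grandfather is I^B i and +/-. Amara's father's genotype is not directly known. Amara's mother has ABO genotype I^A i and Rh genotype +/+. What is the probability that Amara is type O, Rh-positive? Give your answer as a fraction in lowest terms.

1/8

Amara's father's ABO genotype from I^B I^B × I^B i: 1/2 I^B I^B, 1/2 I^B i.
Crossing each possibility with the mother I^A i and summing P(type O): 1/2·0 + 1/2·1/4 = 1/8.
Similarly for Rh via the father's Rh distribution: P(Rh+) = 1.
Independent loci: 1/8 × 1 = 1/8.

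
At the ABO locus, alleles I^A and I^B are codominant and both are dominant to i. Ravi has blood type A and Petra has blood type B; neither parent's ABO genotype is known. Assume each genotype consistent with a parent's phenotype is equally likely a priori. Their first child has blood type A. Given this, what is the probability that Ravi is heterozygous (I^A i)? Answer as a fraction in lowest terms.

1/3

Possible genotypes: Ravi ∈ {I^A I^A, I^A i}; Petra ∈ {I^B I^B, I^B i}.
Weight each parental genotype pair by prior × P(type-A child):
  I^A I^A × I^B i: posterior weight 2/3.
  I^A i × I^B i: posterior weight 1/3.
Sum the posterior weight over pairs where Ravi is I^A i: 1/3.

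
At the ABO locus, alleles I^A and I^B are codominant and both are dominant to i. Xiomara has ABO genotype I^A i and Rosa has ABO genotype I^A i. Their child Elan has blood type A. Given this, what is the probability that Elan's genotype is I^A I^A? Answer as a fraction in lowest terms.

1/3

Cross I^A i × I^A i → 1/4 I^A I^A, 1/2 I^A i, 1/4 i i.
Type-A genotypes among offspring: I^A I^A (1/4), I^A i (1/2); total 3/4.
P(I^A I^A | type A) = (1/4) / (3/4) = 1/3.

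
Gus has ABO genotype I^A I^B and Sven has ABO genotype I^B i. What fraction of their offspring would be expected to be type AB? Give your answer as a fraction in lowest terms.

1/4

ABO cross I^A I^B × I^B i → offspring phenotypes: 1/4 A, 1/2 B, 1/4 AB.
So P(type AB) = 1/4.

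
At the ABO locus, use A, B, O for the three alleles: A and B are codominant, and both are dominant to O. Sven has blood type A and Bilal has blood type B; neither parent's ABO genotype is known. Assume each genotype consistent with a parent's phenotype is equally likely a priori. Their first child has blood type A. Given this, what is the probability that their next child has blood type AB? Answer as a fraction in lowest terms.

Possible genotypes: Sven ∈ {AA, AO}; Bilal ∈ {BB, BO}.
Weight each parental genotype pair by prior × P(type-A child):
  AA × BO: posterior weight 2/3; P(next child type AB) = 1/2.
  AO × BO: posterior weight 1/3; P(next child type AB) = 1/4.
Weighted sum = 5/12.

5/12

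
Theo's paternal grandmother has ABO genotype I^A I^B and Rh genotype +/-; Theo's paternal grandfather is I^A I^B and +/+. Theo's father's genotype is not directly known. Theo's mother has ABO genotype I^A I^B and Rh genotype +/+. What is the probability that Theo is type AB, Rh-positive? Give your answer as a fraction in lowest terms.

Theo's father's ABO genotype from I^A I^B × I^A I^B: 1/4 I^A I^A, 1/2 I^A I^B, 1/4 I^B I^B.
Crossing each possibility with the mother I^A I^B and summing P(type AB): 1/4·1/2 + 1/2·1/2 + 1/4·1/2 = 1/2.
Similarly for Rh via the father's Rh distribution: P(Rh+) = 1.
Independent loci: 1/2 × 1 = 1/2.

1/2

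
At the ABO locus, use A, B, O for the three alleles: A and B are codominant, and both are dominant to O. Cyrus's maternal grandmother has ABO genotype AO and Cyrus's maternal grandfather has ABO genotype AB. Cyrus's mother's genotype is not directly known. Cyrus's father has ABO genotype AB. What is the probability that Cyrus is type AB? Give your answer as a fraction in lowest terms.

Cyrus's mother's ABO genotype from AO × AB: 1/4 AA, 1/4 AB, 1/4 AO, 1/4 BO.
Crossing each possibility with the father AB and summing P(type AB): 1/4·1/2 + 1/4·1/2 + 1/4·1/4 + 1/4·1/4 = 3/8.

3/8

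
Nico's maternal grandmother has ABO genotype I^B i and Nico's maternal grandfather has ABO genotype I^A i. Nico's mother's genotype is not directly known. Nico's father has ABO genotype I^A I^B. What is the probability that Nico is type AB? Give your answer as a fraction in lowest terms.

Nico's mother's ABO genotype from I^B i × I^A i: 1/4 I^A I^B, 1/4 I^A i, 1/4 I^B i, 1/4 i i.
Crossing each possibility with the father I^A I^B and summing P(type AB): 1/4·1/2 + 1/4·1/4 + 1/4·1/4 + 1/4·0 = 1/4.

1/4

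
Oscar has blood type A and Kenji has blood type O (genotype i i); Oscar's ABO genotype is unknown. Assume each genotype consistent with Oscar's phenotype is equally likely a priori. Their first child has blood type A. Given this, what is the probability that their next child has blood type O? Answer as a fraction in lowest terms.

1/6

Possible genotypes: Oscar ∈ {I^A I^A, I^A i}; Kenji ∈ {i i}.
Weight each parental genotype pair by prior × P(type-A child):
  I^A I^A × i i: posterior weight 2/3; P(next child type O) = 0.
  I^A i × i i: posterior weight 1/3; P(next child type O) = 1/2.
Weighted sum = 1/6.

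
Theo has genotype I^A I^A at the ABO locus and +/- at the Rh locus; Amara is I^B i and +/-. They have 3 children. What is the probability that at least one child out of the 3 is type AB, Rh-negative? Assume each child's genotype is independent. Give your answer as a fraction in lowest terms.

169/512

ABO cross I^A I^A × I^B i → 1/2 A, 1/2 AB.
Rh cross +/- × +/- → 3/4 Rh+, 1/4 Rh-; so P(type AB, Rh-negative) = 1/2 × 1/4 = 1/8 per child.
P(none) = (7/8)^3 = 343/512; P(at least one) = 1 − 343/512 = 169/512.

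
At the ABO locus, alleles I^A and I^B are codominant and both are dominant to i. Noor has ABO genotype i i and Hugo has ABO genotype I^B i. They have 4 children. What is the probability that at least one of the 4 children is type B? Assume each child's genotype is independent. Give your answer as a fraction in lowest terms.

ABO cross i i × I^B i → 1/2 O, 1/2 B.
So P(type B) = 1/2 per child.
P(none) = (1/2)^4 = 1/16; P(at least one) = 1 − 1/16 = 15/16.

15/16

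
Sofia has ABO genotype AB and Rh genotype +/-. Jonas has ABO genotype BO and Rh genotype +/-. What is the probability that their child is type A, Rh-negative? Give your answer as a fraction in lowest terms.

ABO cross AB × BO → offspring phenotypes: 1/4 A, 1/2 B, 1/4 AB.
Rh cross +/- × +/- → 3/4 Rh+, 1/4 Rh-.
Independent loci: P(type A, Rh-negative) = 1/4 × 1/4 = 1/16.

1/16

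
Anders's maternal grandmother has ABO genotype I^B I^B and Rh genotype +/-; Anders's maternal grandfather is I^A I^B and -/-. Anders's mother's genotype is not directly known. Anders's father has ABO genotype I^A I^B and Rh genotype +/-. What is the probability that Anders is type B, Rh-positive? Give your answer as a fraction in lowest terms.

Anders's mother's ABO genotype from I^B I^B × I^A I^B: 1/2 I^A I^B, 1/2 I^B I^B.
Crossing each possibility with the father I^A I^B and summing P(type B): 1/2·1/4 + 1/2·1/2 = 3/8.
Similarly for Rh via the mother's Rh distribution: P(Rh+) = 5/8.
Independent loci: 3/8 × 5/8 = 15/64.

15/64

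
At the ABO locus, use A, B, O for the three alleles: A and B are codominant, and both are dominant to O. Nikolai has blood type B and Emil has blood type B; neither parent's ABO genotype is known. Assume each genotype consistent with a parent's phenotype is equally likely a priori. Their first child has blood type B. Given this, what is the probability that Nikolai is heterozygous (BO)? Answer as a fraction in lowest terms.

Possible genotypes: Nikolai ∈ {BB, BO}; Emil ∈ {BB, BO}.
Weight each parental genotype pair by prior × P(type-B child):
  BB × BB: posterior weight 4/15.
  BB × BO: posterior weight 4/15.
  BO × BB: posterior weight 4/15.
  BO × BO: posterior weight 1/5.
Sum the posterior weight over pairs where Nikolai is BO: 7/15.

7/15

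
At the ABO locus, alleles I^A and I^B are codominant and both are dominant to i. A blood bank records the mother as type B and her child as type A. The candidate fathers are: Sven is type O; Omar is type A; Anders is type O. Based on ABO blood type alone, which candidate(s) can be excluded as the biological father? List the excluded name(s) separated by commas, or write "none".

Sven, Anders

A candidate is excluded only if no genotype consistent with his phenotype could produce a type A child with a type B mother.
Sven (type O): no genotype consistent with that phenotype can produce a type-A child with a type-B mother.
Anders (type O): no genotype consistent with that phenotype can produce a type-A child with a type-B mother.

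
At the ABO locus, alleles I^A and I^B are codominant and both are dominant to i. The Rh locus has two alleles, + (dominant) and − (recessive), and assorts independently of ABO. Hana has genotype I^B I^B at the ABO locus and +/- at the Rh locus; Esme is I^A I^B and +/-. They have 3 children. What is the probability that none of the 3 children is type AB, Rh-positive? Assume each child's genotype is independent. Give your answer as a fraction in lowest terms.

125/512

ABO cross I^B I^B × I^A I^B → 1/2 B, 1/2 AB.
Rh cross +/- × +/- → 3/4 Rh+, 1/4 Rh-; so P(type AB, Rh-positive) = 1/2 × 3/4 = 3/8 per child.
P(not type AB, Rh-positive) = 5/8 for one child; (5/8)^3 = 125/512.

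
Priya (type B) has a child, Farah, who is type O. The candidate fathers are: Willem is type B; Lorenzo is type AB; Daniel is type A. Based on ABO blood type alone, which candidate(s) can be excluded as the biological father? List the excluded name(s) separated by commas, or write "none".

A candidate is excluded only if no genotype consistent with his phenotype could produce a type O child with a type B mother.
Lorenzo (type AB): no genotype consistent with that phenotype can produce a type-O child with a type-B mother.

Lorenzo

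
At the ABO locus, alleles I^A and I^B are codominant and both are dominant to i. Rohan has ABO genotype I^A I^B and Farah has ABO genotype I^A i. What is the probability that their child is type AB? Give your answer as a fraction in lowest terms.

1/4

ABO cross I^A I^B × I^A i → offspring phenotypes: 1/2 A, 1/4 B, 1/4 AB.
So P(type AB) = 1/4.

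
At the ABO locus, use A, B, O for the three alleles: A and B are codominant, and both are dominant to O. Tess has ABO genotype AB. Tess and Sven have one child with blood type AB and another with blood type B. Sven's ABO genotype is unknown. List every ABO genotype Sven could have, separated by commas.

For each candidate genotype of Sven, check whether crossing it with AB can produce every observed child phenotype.
  AA → possible child types {A, AB} ✗
  AB → possible child types {A, B, AB} ✓
  AO → possible child types {A, B, AB} ✓
  BB → possible child types {B, AB} ✓
  BO → possible child types {A, B, AB} ✓
  OO → possible child types {A, B} ✗

AB, AO, BB, BO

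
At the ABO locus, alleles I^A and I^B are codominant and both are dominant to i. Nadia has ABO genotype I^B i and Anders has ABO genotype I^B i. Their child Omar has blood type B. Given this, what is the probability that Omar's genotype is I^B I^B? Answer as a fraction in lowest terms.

Cross I^B i × I^B i → 1/4 I^B I^B, 1/2 I^B i, 1/4 i i.
Type-B genotypes among offspring: I^B I^B (1/4), I^B i (1/2); total 3/4.
P(I^B I^B | type B) = (1/4) / (3/4) = 1/3.

1/3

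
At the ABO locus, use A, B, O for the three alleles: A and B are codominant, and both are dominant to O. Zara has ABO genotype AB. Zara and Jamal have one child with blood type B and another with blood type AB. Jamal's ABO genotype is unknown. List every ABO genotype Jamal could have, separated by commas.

AB, AO, BB, BO

For each candidate genotype of Jamal, check whether crossing it with AB can produce every observed child phenotype.
  AA → possible child types {A, AB} ✗
  AB → possible child types {A, B, AB} ✓
  AO → possible child types {A, B, AB} ✓
  BB → possible child types {B, AB} ✓
  BO → possible child types {A, B, AB} ✓
  OO → possible child types {A, B} ✗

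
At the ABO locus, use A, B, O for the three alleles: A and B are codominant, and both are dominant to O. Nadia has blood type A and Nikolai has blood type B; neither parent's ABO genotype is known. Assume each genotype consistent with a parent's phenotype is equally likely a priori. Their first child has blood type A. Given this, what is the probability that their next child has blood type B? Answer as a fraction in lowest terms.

1/12

Possible genotypes: Nadia ∈ {AA, AO}; Nikolai ∈ {BB, BO}.
Weight each parental genotype pair by prior × P(type-A child):
  AA × BO: posterior weight 2/3; P(next child type B) = 0.
  AO × BO: posterior weight 1/3; P(next child type B) = 1/4.
Weighted sum = 1/12.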